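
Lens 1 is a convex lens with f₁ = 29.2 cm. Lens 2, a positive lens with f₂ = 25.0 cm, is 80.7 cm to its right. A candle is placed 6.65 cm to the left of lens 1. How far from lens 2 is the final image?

Lens 1: 1/d_i1 = 1/f₁ − 1/d_o1 = 1/(29.2) − 1/(6.65) = -0.1161, so d_i1 = -8.611 cm.
The intermediate image is 8.611 cm to the left of lens 1 (virtual), which is 80.7 − (-8.611) = 89.31 cm to the left of lens 2, so d_o2 = +89.31 cm.
Lens 2: 1/d_i2 = 1/f₂ − 1/d_o2 = 1/(25.0) − 1/(89.31) = 0.02880, so d_i2 = 34.7 cm.
The final image is real, 34.7 cm to the right of lens 2 (overall magnification ≈ -0.50).

34.7 cm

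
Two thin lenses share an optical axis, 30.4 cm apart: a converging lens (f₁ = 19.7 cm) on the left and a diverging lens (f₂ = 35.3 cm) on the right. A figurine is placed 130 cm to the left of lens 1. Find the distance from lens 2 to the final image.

Lens 1: 1/d_i1 = 1/f₁ − 1/d_o1 = 1/(19.7) − 1/(130) = 0.04307, so d_i1 = 23.22 cm.
The intermediate image is 23.22 cm to the right of lens 1, which is 30.4 − (23.22) = 7.180 cm to the left of lens 2, so d_o2 = +7.180 cm.
Lens 2 is diverging, so f₂ = −35.3 cm.
Lens 2: 1/d_i2 = 1/f₂ − 1/d_o2 = 1/(-35.3) − 1/(7.180) = -0.1676, so d_i2 = -5.97 cm.
The final image is virtual, 5.97 cm to the left of lens 2 (overall magnification ≈ -0.15).

5.97 cm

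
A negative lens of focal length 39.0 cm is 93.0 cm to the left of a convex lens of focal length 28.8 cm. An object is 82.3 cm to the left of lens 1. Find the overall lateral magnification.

f₁ = −39.0 cm (diverging).
Lens 1: 1/d_i1 = 1/(-39.0) − 1/(82.3) = -0.03779, so d_i1 = -26.46 cm; m₁ = −d_i1/d_o1 = +0.3215.
d_o2 = 93.0 − (-26.46) = 119.5 cm.
Lens 2: 1/d_i2 = 1/(28.8) − 1/(119.5) = 0.02635, so d_i2 = 37.94 cm; m₂ = −d_i2/d_o2 = -0.3175.
m = m₁·m₂ = (+0.3215)(-0.3175) = -0.102.

m = -0.102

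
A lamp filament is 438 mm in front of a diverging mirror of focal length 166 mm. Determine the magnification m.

m = +0.275

For a diverging mirror, f = -166 mm.
1/d_i = 1/f − 1/d_o = 1/(-166.0) − 1/(438) = -0.008307, so d_i = -120.4 mm.
m = −d_i/d_o = −(-120.4)/(438) = +0.275.
The image is virtual, upright and reduced, behind the mirror.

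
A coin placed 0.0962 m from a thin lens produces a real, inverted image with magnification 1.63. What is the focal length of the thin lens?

f = 0.0596 m (converging)

m = −d_i/d_o ⇒ d_i = −m·d_o = −(-1.63)·(0.0962) = 0.1568 m.
1/f = 1/d_o + 1/d_i = 1/(0.0962) + 1/(0.1568) = 16.77, so f = 0.0596 m.
Since f is positive, the thin lens is converging.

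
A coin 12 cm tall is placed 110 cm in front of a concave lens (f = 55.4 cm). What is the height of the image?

For a concave lens, f = -55.4 cm.
1/d_i = 1/f − 1/d_o = 1/(-55.40) − 1/(110) = -0.02714, so d_i = -36.84 cm.
m = −d_i/d_o = +0.3349.
|h_i| = |m|·h_o = 0.3349 × 12 = 4.02 cm. The image is virtual, upright and reduced, on the same side as the object.

4.02 cm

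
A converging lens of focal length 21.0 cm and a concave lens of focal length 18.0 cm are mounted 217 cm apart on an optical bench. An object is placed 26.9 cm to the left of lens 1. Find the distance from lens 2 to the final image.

15.7 cm

Lens 1: 1/d_i1 = 1/f₁ − 1/d_o1 = 1/(21.0) − 1/(26.9) = 0.01044, so d_i1 = 95.75 cm.
The intermediate image is 95.75 cm to the right of lens 1, which is 217 − (95.75) = 121.2 cm to the left of lens 2, so d_o2 = +121.2 cm.
Lens 2 is diverging, so f₂ = −18.0 cm.
Lens 2: 1/d_i2 = 1/f₂ − 1/d_o2 = 1/(-18.0) − 1/(121.2) = -0.06381, so d_i2 = -15.7 cm.
The final image is virtual, 15.7 cm to the left of lens 2 (overall magnification ≈ -0.46).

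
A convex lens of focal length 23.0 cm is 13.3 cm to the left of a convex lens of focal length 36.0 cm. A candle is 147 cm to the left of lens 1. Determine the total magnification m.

Lens 1: 1/d_i1 = 1/(23.0) − 1/(147) = 0.03668, so d_i1 = 27.27 cm; m₁ = −d_i1/d_o1 = -0.1855.
d_o2 = 13.3 − (27.27) = -13.97 cm (virtual object).
Lens 2: 1/d_i2 = 1/(36.0) − 1/(-13.97) = 0.09936, so d_i2 = 10.06 cm; m₂ = −d_i2/d_o2 = +0.7204.
m = m₁·m₂ = (-0.1855)(+0.7204) = -0.134.

m = -0.134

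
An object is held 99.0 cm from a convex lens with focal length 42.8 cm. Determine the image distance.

Thin-lens equation: 1/d_i = 1/f − 1/d_o = 1/(42.80) − 1/(99.0) = 0.02336 − 0.01010 = 0.01326, so d_i = 75.4 cm.
The image is real, inverted and reduced, on the far side of the lens.

75.4 cm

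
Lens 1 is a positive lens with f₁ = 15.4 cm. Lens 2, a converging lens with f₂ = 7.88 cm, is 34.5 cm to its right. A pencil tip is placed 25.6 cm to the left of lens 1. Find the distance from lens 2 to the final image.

Lens 1: 1/d_i1 = 1/f₁ − 1/d_o1 = 1/(15.4) − 1/(25.6) = 0.02587, so d_i1 = 38.65 cm.
The intermediate image is 38.65 cm to the right of lens 1, which lies 4.150 cm to the right of lens 2 — a virtual object — so d_o2 = −4.150 cm.
Lens 2: 1/d_i2 = 1/f₂ − 1/d_o2 = 1/(7.88) − 1/(-4.150) = 0.3679, so d_i2 = 2.72 cm.
The final image is real, 2.72 cm to the right of lens 2 (overall magnification ≈ -0.99).

2.72 cm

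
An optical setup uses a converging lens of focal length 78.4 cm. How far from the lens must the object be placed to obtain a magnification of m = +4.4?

m = −d_i/d_o ⇒ d_i = −m·d_o.
1/f = 1/d_o + 1/d_i = 1/d_o − 1/(m·d_o) = (1 − 1/m)/d_o, so d_o = f(1 − 1/m) = (78.40)(1 − 1/(+4.4)) = 60.6 cm.

60.6 cm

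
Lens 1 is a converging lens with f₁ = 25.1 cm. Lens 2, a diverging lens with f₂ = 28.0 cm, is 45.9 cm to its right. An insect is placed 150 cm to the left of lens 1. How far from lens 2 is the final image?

10.1 cm

Lens 1: 1/d_i1 = 1/f₁ − 1/d_o1 = 1/(25.1) − 1/(150) = 0.03317, so d_i1 = 30.14 cm.
The intermediate image is 30.14 cm to the right of lens 1, which is 45.9 − (30.14) = 15.76 cm to the left of lens 2, so d_o2 = +15.76 cm.
Lens 2 is diverging, so f₂ = −28.0 cm.
Lens 2: 1/d_i2 = 1/f₂ − 1/d_o2 = 1/(-28.0) − 1/(15.76) = -0.09917, so d_i2 = -10.1 cm.
The final image is virtual, 10.1 cm to the left of lens 2 (overall magnification ≈ -0.13).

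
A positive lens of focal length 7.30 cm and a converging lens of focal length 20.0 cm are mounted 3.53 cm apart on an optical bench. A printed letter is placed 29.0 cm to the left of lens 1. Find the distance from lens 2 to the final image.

Lens 1: 1/d_i1 = 1/f₁ − 1/d_o1 = 1/(7.30) − 1/(29.0) = 0.1025, so d_i1 = 9.756 cm.
The intermediate image is 9.756 cm to the right of lens 1, which lies 6.226 cm to the right of lens 2 — a virtual object — so d_o2 = −6.226 cm.
Lens 2: 1/d_i2 = 1/f₂ − 1/d_o2 = 1/(20.0) − 1/(-6.226) = 0.2106, so d_i2 = 4.75 cm.
The final image is real, 4.75 cm to the right of lens 2 (overall magnification ≈ -0.26).

4.75 cm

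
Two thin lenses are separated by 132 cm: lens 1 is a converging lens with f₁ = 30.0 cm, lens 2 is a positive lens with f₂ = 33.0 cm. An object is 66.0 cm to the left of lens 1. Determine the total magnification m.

m = +0.625

Lens 1: 1/d_i1 = 1/(30.0) − 1/(66.0) = 0.01818, so d_i1 = 55.00 cm; m₁ = −d_i1/d_o1 = -0.8333.
d_o2 = 132 − (55.00) = 77.00 cm.
Lens 2: 1/d_i2 = 1/(33.0) − 1/(77.00) = 0.01732, so d_i2 = 57.75 cm; m₂ = −d_i2/d_o2 = -0.7500.
m = m₁·m₂ = (-0.8333)(-0.7500) = +0.625.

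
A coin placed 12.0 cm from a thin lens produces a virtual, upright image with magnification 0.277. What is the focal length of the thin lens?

m = −d_i/d_o ⇒ d_i = −m·d_o = −(+0.277)·(12.0) = -3.324 cm.
1/f = 1/d_o + 1/d_i = 1/(12.0) + 1/(-3.324) = -0.2175, so f = -4.60 cm.
Since f is negative, the thin lens is diverging.

f = -4.60 cm (diverging)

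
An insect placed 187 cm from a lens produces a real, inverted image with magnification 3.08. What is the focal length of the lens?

m = −d_i/d_o ⇒ d_i = −m·d_o = −(-3.08)·(187) = 576.0 cm.
1/f = 1/d_o + 1/d_i = 1/(187) + 1/(576.0) = 0.007084, so f = 141 cm.
Since f is positive, the lens is converging.

f = 141 cm (converging)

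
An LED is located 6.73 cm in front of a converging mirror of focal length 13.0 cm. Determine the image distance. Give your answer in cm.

14.0 cm

Mirror equation: 1/v = 1/f − 1/u = 1/(13.00) − 1/(6.73) = 0.07692 − 0.1486 = -0.07167, so v = -14.0 cm.
The image is virtual, upright and enlarged, behind the mirror.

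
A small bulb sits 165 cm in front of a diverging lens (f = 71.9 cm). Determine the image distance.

For a diverging lens, f = -71.9 cm.
Thin-lens equation: 1/s_i = 1/f − 1/s_o = 1/(-71.90) − 1/(165) = -0.01391 − 0.006061 = -0.01997, so s_i = -50.1 cm.
The image is virtual, upright and reduced, on the same side as the object.

50.1 cm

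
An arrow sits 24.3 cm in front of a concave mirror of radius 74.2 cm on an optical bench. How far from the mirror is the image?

f = R/2 = 74.2/2 = 37.10 cm.
Mirror equation: 1/s_i = 1/f − 1/s_o = 1/(37.10) − 1/(24.3) = 0.02695 − 0.04115 = -0.01420, so s_i = -70.4 cm.
The image is virtual, upright and enlarged, behind the mirror.

70.4 cm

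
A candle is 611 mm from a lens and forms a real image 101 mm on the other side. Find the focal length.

f = 86.7 mm (converging)

Real image ⇒ d_i = +101 mm.
1/f = 1/d_o + 1/d_i = 1/(611) + 1/(101) = 0.01154, so f = 86.7 mm.
Since f is positive, the lens is converging.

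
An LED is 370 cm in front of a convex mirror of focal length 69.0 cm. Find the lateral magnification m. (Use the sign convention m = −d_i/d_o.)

m = +0.157

For a convex mirror, f = -69.0 cm.
1/d_i = 1/f − 1/d_o = 1/(-69.00) − 1/(370) = -0.01720, so d_i = -58.15 cm.
m = −d_i/d_o = −(-58.15)/(370) = +0.157.
The image is virtual, upright and reduced, behind the mirror.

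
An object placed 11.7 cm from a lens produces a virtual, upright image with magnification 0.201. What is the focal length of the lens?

f = -2.94 cm (diverging)

m = −d_i/d_o ⇒ d_i = −m·d_o = −(+0.201)·(11.7) = -2.352 cm.
1/f = 1/d_o + 1/d_i = 1/(11.7) + 1/(-2.352) = -0.3397, so f = -2.94 cm.
Since f is negative, the lens is diverging.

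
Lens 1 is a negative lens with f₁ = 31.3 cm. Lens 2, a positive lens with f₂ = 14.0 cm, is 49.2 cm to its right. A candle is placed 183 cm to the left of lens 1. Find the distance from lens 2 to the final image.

17.2 cm

Lens 1 is diverging, so f₁ = −31.3 cm.
Lens 1: 1/d_i1 = 1/f₁ − 1/d_o1 = 1/(-31.3) − 1/(183) = -0.03741, so d_i1 = -26.73 cm.
The intermediate image is 26.73 cm to the left of lens 1 (virtual), which is 49.2 − (-26.73) = 75.93 cm to the left of lens 2, so d_o2 = +75.93 cm.
Lens 2: 1/d_i2 = 1/f₂ − 1/d_o2 = 1/(14.0) − 1/(75.93) = 0.05826, so d_i2 = 17.2 cm.
The final image is real, 17.2 cm to the right of lens 2 (overall magnification ≈ -0.033).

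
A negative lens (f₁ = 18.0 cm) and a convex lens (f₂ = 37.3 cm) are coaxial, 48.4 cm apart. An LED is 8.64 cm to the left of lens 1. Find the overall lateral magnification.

f₁ = −18.0 cm (diverging).
Lens 1: 1/d_i1 = 1/(-18.0) − 1/(8.64) = -0.1713, so d_i1 = -5.838 cm; m₁ = −d_i1/d_o1 = +0.6757.
d_o2 = 48.4 − (-5.838) = 54.24 cm.
Lens 2: 1/d_i2 = 1/(37.3) − 1/(54.24) = 0.008373, so d_i2 = 119.4 cm; m₂ = −d_i2/d_o2 = -2.202.
m = m₁·m₂ = (+0.6757)(-2.202) = -1.49.

m = -1.49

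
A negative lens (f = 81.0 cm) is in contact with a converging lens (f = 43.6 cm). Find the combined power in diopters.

P = +1.06 D

P₁ = 1/f₁ = 1/(-0.810 m) = -1.235 D; P₂ = 1/f₂ = 1/(0.436 m) = +2.294 D.
For thin lenses in contact, P = P₁ + P₂ = (-1.235) + (+2.294) = +1.06 D.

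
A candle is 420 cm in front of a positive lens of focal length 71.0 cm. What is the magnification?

m = -0.203

1/d_i = 1/f − 1/d_o = 1/(71.00) − 1/(420) = 0.01170, so d_i = 85.44 cm.
m = −d_i/d_o = −(85.44)/(420) = -0.203.
The image is real, inverted and reduced, on the far side of the lens.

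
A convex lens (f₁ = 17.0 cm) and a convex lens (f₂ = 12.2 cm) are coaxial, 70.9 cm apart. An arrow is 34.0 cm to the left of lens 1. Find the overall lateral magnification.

m = +0.494

Lens 1: 1/d_i1 = 1/(17.0) − 1/(34.0) = 0.02941, so d_i1 = 34.00 cm; m₁ = −d_i1/d_o1 = -1.000.
d_o2 = 70.9 − (34.00) = 36.90 cm.
Lens 2: 1/d_i2 = 1/(12.2) − 1/(36.90) = 0.05487, so d_i2 = 18.23 cm; m₂ = −d_i2/d_o2 = -0.4939.
m = m₁·m₂ = (-1.000)(-0.4939) = +0.494.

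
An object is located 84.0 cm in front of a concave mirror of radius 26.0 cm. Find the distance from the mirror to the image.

f = R/2 = 26.0/2 = 13.00 cm.
Mirror equation: 1/v = 1/f − 1/u = 1/(13.00) − 1/(84.0) = 0.07692 − 0.01190 = 0.06502, so v = 15.4 cm.
The image is real, inverted and reduced, in front of the mirror.

15.4 cm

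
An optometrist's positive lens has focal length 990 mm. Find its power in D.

P = +1.01 D

f = 99.0 cm = 0.990 m.
P = 1/f = 1/(0.990 m) = +1.01 D.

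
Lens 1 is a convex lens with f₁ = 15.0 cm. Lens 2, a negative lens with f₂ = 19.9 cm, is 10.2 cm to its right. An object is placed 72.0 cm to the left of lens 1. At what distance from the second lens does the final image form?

15.6 cm

Lens 1: 1/d_i1 = 1/f₁ − 1/d_o1 = 1/(15.0) − 1/(72.0) = 0.05278, so d_i1 = 18.95 cm.
The intermediate image is 18.95 cm to the right of lens 1, which lies 8.750 cm to the right of lens 2 — a virtual object — so d_o2 = −8.750 cm.
Lens 2 is diverging, so f₂ = −19.9 cm.
Lens 2: 1/d_i2 = 1/f₂ − 1/d_o2 = 1/(-19.9) − 1/(-8.750) = 0.06403, so d_i2 = 15.6 cm.
The final image is real, 15.6 cm to the right of lens 2 (overall magnification ≈ -0.47).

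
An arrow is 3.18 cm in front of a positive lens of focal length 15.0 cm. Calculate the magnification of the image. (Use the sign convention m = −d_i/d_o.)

m = +1.27

1/d_i = 1/f − 1/d_o = 1/(15.00) − 1/(3.18) = -0.2478, so d_i = -4.036 cm.
m = −d_i/d_o = −(-4.036)/(3.18) = +1.27.
The image is virtual, upright and enlarged, on the same side as the object.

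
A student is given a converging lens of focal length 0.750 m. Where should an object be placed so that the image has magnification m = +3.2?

m = −d_i/d_o ⇒ d_i = −m·d_o.
1/f = 1/d_o + 1/d_i = 1/d_o − 1/(m·d_o) = (1 − 1/m)/d_o, so d_o = f(1 − 1/m) = (0.7500)(1 − 1/(+3.2)) = 0.516 m.

0.516 m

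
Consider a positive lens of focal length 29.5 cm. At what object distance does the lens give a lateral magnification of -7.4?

m = −d_i/d_o ⇒ d_i = −m·d_o.
1/f = 1/d_o + 1/d_i = 1/d_o − 1/(m·d_o) = (1 − 1/m)/d_o, so d_o = f(1 − 1/m) = (29.50)(1 − 1/(-7.4)) = 33.5 cm.

33.5 cm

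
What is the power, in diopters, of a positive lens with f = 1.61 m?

P = 1/f = 1/(1.61 m) = +0.621 D.

P = +0.621 D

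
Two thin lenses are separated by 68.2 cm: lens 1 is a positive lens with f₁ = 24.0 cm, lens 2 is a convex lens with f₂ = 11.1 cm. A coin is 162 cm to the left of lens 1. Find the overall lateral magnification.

Lens 1: 1/d_i1 = 1/(24.0) − 1/(162) = 0.03549, so d_i1 = 28.17 cm; m₁ = −d_i1/d_o1 = -0.1739.
d_o2 = 68.2 − (28.17) = 40.03 cm.
Lens 2: 1/d_i2 = 1/(11.1) − 1/(40.03) = 0.06511, so d_i2 = 15.36 cm; m₂ = −d_i2/d_o2 = -0.3837.
m = m₁·m₂ = (-0.1739)(-0.3837) = +0.0667.

m = +0.0667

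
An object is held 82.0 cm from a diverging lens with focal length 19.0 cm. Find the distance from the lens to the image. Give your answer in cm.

For a diverging lens, f = -19.0 cm.
Lens equation: 1/d_i = 1/f − 1/d_o = 1/(-19.00) − 1/(82.0) = -0.05263 − 0.01220 = -0.06483, so d_i = -15.4 cm.
The image is virtual, upright and reduced, on the same side as the object.

15.4 cm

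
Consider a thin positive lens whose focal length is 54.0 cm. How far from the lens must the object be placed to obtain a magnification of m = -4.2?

m = −d_i/d_o ⇒ d_i = −m·d_o.
1/f = 1/d_o + 1/d_i = 1/d_o − 1/(m·d_o) = (1 − 1/m)/d_o, so d_o = f(1 − 1/m) = (54.00)(1 − 1/(-4.2)) = 66.9 cm.

66.9 cm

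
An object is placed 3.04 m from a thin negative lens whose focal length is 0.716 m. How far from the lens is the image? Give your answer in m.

0.580 m

For a negative lens, f = -0.716 m.
Thin-lens equation: 1/q = 1/f − 1/p = 1/(-0.7160) − 1/(3.04) = -1.397 − 0.3289 = -1.726, so q = -0.580 m.
The image is virtual, upright and reduced, on the same side as the object.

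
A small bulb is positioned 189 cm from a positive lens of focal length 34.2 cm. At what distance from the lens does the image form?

Thin-lens equation: 1/s_i = 1/f − 1/s_o = 1/(34.20) − 1/(189) = 0.02924 − 0.005291 = 0.02395, so s_i = 41.8 cm.
The image is real, inverted and reduced, on the far side of the lens.

41.8 cm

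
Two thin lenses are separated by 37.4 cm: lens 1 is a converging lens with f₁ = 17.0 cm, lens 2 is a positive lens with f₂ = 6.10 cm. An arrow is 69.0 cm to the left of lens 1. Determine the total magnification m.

Lens 1: 1/d_i1 = 1/(17.0) − 1/(69.0) = 0.04433, so d_i1 = 22.56 cm; m₁ = −d_i1/d_o1 = -0.3270.
d_o2 = 37.4 − (22.56) = 14.84 cm.
Lens 2: 1/d_i2 = 1/(6.10) − 1/(14.84) = 0.09655, so d_i2 = 10.36 cm; m₂ = −d_i2/d_o2 = -0.6979.
m = m₁·m₂ = (-0.3270)(-0.6979) = +0.228.

m = +0.228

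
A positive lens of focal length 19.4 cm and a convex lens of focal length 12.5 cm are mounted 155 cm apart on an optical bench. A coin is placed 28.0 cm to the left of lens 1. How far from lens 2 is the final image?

Lens 1: 1/d_i1 = 1/f₁ − 1/d_o1 = 1/(19.4) − 1/(28.0) = 0.01583, so d_i1 = 63.16 cm.
The intermediate image is 63.16 cm to the right of lens 1, which is 155 − (63.16) = 91.84 cm to the left of lens 2, so d_o2 = +91.84 cm.
Lens 2: 1/d_i2 = 1/f₂ − 1/d_o2 = 1/(12.5) − 1/(91.84) = 0.06911, so d_i2 = 14.5 cm.
The final image is real, 14.5 cm to the right of lens 2 (overall magnification ≈ 0.36).

14.5 cm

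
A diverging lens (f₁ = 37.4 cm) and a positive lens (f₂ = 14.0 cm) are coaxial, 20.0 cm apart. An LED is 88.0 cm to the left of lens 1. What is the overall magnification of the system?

m = -0.129

f₁ = −37.4 cm (diverging).
Lens 1: 1/d_i1 = 1/(-37.4) − 1/(88.0) = -0.03810, so d_i1 = -26.25 cm; m₁ = −d_i1/d_o1 = +0.2983.
d_o2 = 20.0 − (-26.25) = 46.25 cm.
Lens 2: 1/d_i2 = 1/(14.0) − 1/(46.25) = 0.04981, so d_i2 = 20.08 cm; m₂ = −d_i2/d_o2 = -0.4341.
m = m₁·m₂ = (+0.2983)(-0.4341) = -0.129.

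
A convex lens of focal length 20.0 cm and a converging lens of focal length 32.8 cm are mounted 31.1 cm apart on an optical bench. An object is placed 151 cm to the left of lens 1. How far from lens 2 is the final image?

Lens 1: 1/d_i1 = 1/f₁ − 1/d_o1 = 1/(20.0) − 1/(151) = 0.04338, so d_i1 = 23.05 cm.
The intermediate image is 23.05 cm to the right of lens 1, which is 31.1 − (23.05) = 8.050 cm to the left of lens 2, so d_o2 = +8.050 cm.
Lens 2: 1/d_i2 = 1/f₂ − 1/d_o2 = 1/(32.8) − 1/(8.050) = -0.09374, so d_i2 = -10.7 cm.
The final image is virtual, 10.7 cm to the left of lens 2 (overall magnification ≈ -0.20).

10.7 cm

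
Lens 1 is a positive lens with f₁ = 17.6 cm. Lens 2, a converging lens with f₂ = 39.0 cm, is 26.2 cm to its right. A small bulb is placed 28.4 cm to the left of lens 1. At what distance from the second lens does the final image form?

Lens 1: 1/d_i1 = 1/f₁ − 1/d_o1 = 1/(17.6) − 1/(28.4) = 0.02161, so d_i1 = 46.28 cm.
The intermediate image is 46.28 cm to the right of lens 1, which lies 20.08 cm to the right of lens 2 — a virtual object — so d_o2 = −20.08 cm.
Lens 2: 1/d_i2 = 1/f₂ − 1/d_o2 = 1/(39.0) − 1/(-20.08) = 0.07544, so d_i2 = 13.3 cm.
The final image is real, 13.3 cm to the right of lens 2 (overall magnification ≈ -1.1).

13.3 cm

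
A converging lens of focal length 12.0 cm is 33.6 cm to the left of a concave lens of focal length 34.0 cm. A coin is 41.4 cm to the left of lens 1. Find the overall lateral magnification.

m = -0.274

Lens 1: 1/d_i1 = 1/(12.0) − 1/(41.4) = 0.05918, so d_i1 = 16.90 cm; m₁ = −d_i1/d_o1 = -0.4082.
d_o2 = 33.6 − (16.90) = 16.70 cm.
f₂ = −34.0 cm (diverging).
Lens 2: 1/d_i2 = 1/(-34.0) − 1/(16.70) = -0.08929, so d_i2 = -11.20 cm; m₂ = −d_i2/d_o2 = +0.6706.
m = m₁·m₂ = (-0.4082)(+0.6706) = -0.274.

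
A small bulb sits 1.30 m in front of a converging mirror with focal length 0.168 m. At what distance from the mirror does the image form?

Mirror equation: 1/v = 1/f − 1/u = 1/(0.1680) − 1/(1.30) = 5.952 − 0.7692 = 5.183, so v = 0.193 m.
The image is real, inverted and reduced, in front of the mirror.

0.193 m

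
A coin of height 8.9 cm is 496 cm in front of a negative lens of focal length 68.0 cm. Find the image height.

1.07 cm

For a negative lens, f = -68.0 cm.
1/d_i = 1/f − 1/d_o = 1/(-68.00) − 1/(496) = -0.01672, so d_i = -59.80 cm.
m = −d_i/d_o = +0.1206.
|h_i| = |m|·h_o = 0.1206 × 8.9 = 1.07 cm. The image is virtual, upright and reduced, on the same side as the object.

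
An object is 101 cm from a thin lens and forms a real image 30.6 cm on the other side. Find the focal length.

Real image ⇒ d_i = +30.6 cm.
1/f = 1/d_o + 1/d_i = 1/(101) + 1/(30.6) = 0.04258, so f = 23.5 cm.
Since f is positive, the thin lens is converging.

f = 23.5 cm (converging)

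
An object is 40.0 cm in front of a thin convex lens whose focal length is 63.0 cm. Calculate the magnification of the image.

1/d_i = 1/f − 1/d_o = 1/(63.00) − 1/(40.0) = -0.009127, so d_i = -109.6 cm.
m = −d_i/d_o = −(-109.6)/(40.0) = +2.74.
The image is virtual, upright and enlarged, on the same side as the object.

m = +2.74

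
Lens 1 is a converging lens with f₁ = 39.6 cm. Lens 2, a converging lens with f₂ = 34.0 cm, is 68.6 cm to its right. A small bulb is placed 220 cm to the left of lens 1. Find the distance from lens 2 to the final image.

50.4 cm

Lens 1: 1/d_i1 = 1/f₁ − 1/d_o1 = 1/(39.6) − 1/(220) = 0.02071, so d_i1 = 48.29 cm.
The intermediate image is 48.29 cm to the right of lens 1, which is 68.6 − (48.29) = 20.31 cm to the left of lens 2, so d_o2 = +20.31 cm.
Lens 2: 1/d_i2 = 1/f₂ − 1/d_o2 = 1/(34.0) − 1/(20.31) = -0.01983, so d_i2 = -50.4 cm.
The final image is virtual, 50.4 cm to the left of lens 2 (overall magnification ≈ -0.55).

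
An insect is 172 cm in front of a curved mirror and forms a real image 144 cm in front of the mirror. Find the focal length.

Real image ⇒ d_i = +144 cm.
1/f = 1/d_o + 1/d_i = 1/(172) + 1/(144) = 0.01276, so f = 78.4 cm.
Since f is positive, the curved mirror is concave.

f = 78.4 cm (concave)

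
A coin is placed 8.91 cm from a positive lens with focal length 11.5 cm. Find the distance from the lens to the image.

Thin-lens equation: 1/v = 1/f − 1/u = 1/(11.50) − 1/(8.91) = 0.08696 − 0.1122 = -0.02528, so v = -39.6 cm.
The image is virtual, upright and enlarged, on the same side as the object.

39.6 cm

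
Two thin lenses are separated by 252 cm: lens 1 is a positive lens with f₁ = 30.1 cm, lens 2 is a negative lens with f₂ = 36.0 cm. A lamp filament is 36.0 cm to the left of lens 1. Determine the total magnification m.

Lens 1: 1/d_i1 = 1/(30.1) − 1/(36.0) = 0.005445, so d_i1 = 183.7 cm; m₁ = −d_i1/d_o1 = -5.103.
d_o2 = 252 − (183.7) = 68.30 cm.
f₂ = −36.0 cm (diverging).
Lens 2: 1/d_i2 = 1/(-36.0) − 1/(68.30) = -0.04242, so d_i2 = -23.57 cm; m₂ = −d_i2/d_o2 = +0.3452.
m = m₁·m₂ = (-5.103)(+0.3452) = -1.76.

m = -1.76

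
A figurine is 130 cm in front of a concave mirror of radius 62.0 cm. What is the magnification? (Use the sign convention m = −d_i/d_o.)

f = R/2 = 62.0/2 = 31.00 cm.
1/d_i = 1/f − 1/d_o = 1/(31.00) − 1/(130) = 0.02457, so d_i = 40.71 cm.
m = −d_i/d_o = −(40.71)/(130) = -0.313.
The image is real, inverted and reduced, in front of the mirror.

m = -0.313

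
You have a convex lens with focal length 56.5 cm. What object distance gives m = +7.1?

48.5 cm

m = −d_i/d_o ⇒ d_i = −m·d_o.
1/f = 1/d_o + 1/d_i = 1/d_o − 1/(m·d_o) = (1 − 1/m)/d_o, so d_o = f(1 − 1/m) = (56.50)(1 − 1/(+7.1)) = 48.5 cm.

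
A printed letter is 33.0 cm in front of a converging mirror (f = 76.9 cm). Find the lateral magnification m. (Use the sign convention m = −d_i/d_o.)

1/d_i = 1/f − 1/d_o = 1/(76.90) − 1/(33.0) = -0.01730, so d_i = -57.81 cm.
m = −d_i/d_o = −(-57.81)/(33.0) = +1.75.
The image is virtual, upright and enlarged, behind the mirror.

m = +1.75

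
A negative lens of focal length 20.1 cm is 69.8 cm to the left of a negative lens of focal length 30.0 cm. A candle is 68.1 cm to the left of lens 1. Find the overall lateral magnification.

f₁ = −20.1 cm (diverging).
Lens 1: 1/d_i1 = 1/(-20.1) − 1/(68.1) = -0.06444, so d_i1 = -15.52 cm; m₁ = −d_i1/d_o1 = +0.2279.
d_o2 = 69.8 − (-15.52) = 85.32 cm.
f₂ = −30.0 cm (diverging).
Lens 2: 1/d_i2 = 1/(-30.0) − 1/(85.32) = -0.04505, so d_i2 = -22.20 cm; m₂ = −d_i2/d_o2 = +0.2601.
m = m₁·m₂ = (+0.2279)(+0.2601) = +0.0593.

m = +0.0593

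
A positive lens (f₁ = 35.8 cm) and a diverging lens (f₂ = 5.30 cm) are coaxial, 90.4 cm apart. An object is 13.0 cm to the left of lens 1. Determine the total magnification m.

Lens 1: 1/d_i1 = 1/(35.8) − 1/(13.0) = -0.04899, so d_i1 = -20.41 cm; m₁ = −d_i1/d_o1 = +1.570.
d_o2 = 90.4 − (-20.41) = 110.8 cm.
f₂ = −5.30 cm (diverging).
Lens 2: 1/d_i2 = 1/(-5.30) − 1/(110.8) = -0.1977, so d_i2 = -5.058 cm; m₂ = −d_i2/d_o2 = +0.04565.
m = m₁·m₂ = (+1.570)(+0.04565) = +0.0717.

m = +0.0717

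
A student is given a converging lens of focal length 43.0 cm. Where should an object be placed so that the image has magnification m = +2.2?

m = −d_i/d_o ⇒ d_i = −m·d_o.
1/f = 1/d_o + 1/d_i = 1/d_o − 1/(m·d_o) = (1 − 1/m)/d_o, so d_o = f(1 − 1/m) = (43.00)(1 − 1/(+2.2)) = 23.5 cm.

23.5 cm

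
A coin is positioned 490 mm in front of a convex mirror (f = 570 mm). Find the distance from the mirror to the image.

For a convex mirror, f = -570 mm.
Mirror equation: 1/d_i = 1/f − 1/d_o = 1/(-570.0) − 1/(490) = -0.001754 − 0.002041 = -0.003795, so d_i = -263 mm.
The image is virtual, upright and reduced, behind the mirror.

263 mm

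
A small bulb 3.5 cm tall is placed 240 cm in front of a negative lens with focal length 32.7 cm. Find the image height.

For a negative lens, f = -32.7 cm.
1/d_i = 1/f − 1/d_o = 1/(-32.70) − 1/(240) = -0.03475, so d_i = -28.78 cm.
m = −d_i/d_o = +0.1199.
|h_i| = |m|·h_o = 0.1199 × 3.5 = 0.420 cm. The image is virtual, upright and reduced, on the same side as the object.

0.420 cm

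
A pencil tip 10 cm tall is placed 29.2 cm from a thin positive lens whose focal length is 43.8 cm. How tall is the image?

1/d_i = 1/f − 1/d_o = 1/(43.80) − 1/(29.2) = -0.01142, so d_i = -87.60 cm.
m = −d_i/d_o = +3.000.
|h_i| = |m|·h_o = 3.000 × 10 = 30.0 cm. The image is virtual, upright and enlarged, on the same side as the object.

30.0 cm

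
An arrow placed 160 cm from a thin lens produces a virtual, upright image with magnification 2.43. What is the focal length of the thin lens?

m = −d_i/d_o ⇒ d_i = −m·d_o = −(+2.43)·(160) = -388.8 cm.
1/f = 1/d_o + 1/d_i = 1/(160) + 1/(-388.8) = 0.003678, so f = 272 cm.
Since f is positive, the thin lens is converging.

f = 272 cm (converging)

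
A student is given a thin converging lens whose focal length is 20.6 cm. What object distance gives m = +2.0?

m = −d_i/d_o ⇒ d_i = −m·d_o.
1/f = 1/d_o + 1/d_i = 1/d_o − 1/(m·d_o) = (1 − 1/m)/d_o, so d_o = f(1 − 1/m) = (20.60)(1 − 1/(+2.0)) = 10.3 cm.

10.3 cm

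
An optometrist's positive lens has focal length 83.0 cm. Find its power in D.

P = +1.20 D

f = 83.0 cm = 0.830 m.
P = 1/f = 1/(0.830 m) = +1.20 D.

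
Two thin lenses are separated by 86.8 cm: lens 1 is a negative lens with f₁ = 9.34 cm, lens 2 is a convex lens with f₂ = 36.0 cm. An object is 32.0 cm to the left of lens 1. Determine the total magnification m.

f₁ = −9.34 cm (diverging).
Lens 1: 1/d_i1 = 1/(-9.34) − 1/(32.0) = -0.1383, so d_i1 = -7.230 cm; m₁ = −d_i1/d_o1 = +0.2259.
d_o2 = 86.8 − (-7.230) = 94.03 cm.
Lens 2: 1/d_i2 = 1/(36.0) − 1/(94.03) = 0.01714, so d_i2 = 58.33 cm; m₂ = −d_i2/d_o2 = -0.6204.
m = m₁·m₂ = (+0.2259)(-0.6204) = -0.140.

m = -0.140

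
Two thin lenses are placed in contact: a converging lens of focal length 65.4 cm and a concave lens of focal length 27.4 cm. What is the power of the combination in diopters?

P₁ = 1/f₁ = 1/(0.654 m) = +1.529 D; P₂ = 1/f₂ = 1/(-0.274 m) = -3.650 D.
For thin lenses in contact, P = P₁ + P₂ = (+1.529) + (-3.650) = -2.12 D.

P = -2.12 D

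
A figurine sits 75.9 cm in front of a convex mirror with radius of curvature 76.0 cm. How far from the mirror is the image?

25.3 cm

f = R/2 = 76.0/2 = 38.00 cm; for a convex mirror, f = -38.00 cm.
Mirror equation: 1/q = 1/f − 1/p = 1/(-38.00) − 1/(75.9) = -0.02632 − 0.01318 = -0.03949, so q = -25.3 cm.
The image is virtual, upright and reduced, behind the mirror.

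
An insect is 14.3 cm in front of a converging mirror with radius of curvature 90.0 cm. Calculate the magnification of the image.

f = R/2 = 90.0/2 = 45.00 cm.
1/d_i = 1/f − 1/d_o = 1/(45.00) − 1/(14.3) = -0.04771, so d_i = -20.96 cm.
m = −d_i/d_o = −(-20.96)/(14.3) = +1.47.
The image is virtual, upright and enlarged, behind the mirror.

m = +1.47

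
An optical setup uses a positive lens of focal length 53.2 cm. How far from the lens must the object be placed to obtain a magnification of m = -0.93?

110 cm

m = −d_i/d_o ⇒ d_i = −m·d_o.
1/f = 1/d_o + 1/d_i = 1/d_o − 1/(m·d_o) = (1 − 1/m)/d_o, so d_o = f(1 − 1/m) = (53.20)(1 − 1/(-0.93)) = 110 cm.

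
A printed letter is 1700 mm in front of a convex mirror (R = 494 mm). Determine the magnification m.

m = +0.127

f = R/2 = 494/2 = 247.0 mm; for a convex mirror, f = -247.0 mm.
1/d_i = 1/f − 1/d_o = 1/(-247.0) − 1/(1700) = -0.004637, so d_i = -215.7 mm.
m = −d_i/d_o = −(-215.7)/(1700) = +0.127.
The image is virtual, upright and reduced, behind the mirror.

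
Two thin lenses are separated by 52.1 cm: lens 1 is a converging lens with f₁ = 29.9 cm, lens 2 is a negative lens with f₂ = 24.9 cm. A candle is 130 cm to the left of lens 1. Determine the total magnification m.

m = -0.195

Lens 1: 1/d_i1 = 1/(29.9) − 1/(130) = 0.02575, so d_i1 = 38.83 cm; m₁ = −d_i1/d_o1 = -0.2987.
d_o2 = 52.1 − (38.83) = 13.27 cm.
f₂ = −24.9 cm (diverging).
Lens 2: 1/d_i2 = 1/(-24.9) − 1/(13.27) = -0.1155, so d_i2 = -8.657 cm; m₂ = −d_i2/d_o2 = +0.6523.
m = m₁·m₂ = (-0.2987)(+0.6523) = -0.195.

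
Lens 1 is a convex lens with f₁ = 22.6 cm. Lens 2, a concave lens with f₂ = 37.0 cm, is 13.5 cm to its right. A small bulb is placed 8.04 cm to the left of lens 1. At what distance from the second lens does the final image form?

Lens 1: 1/d_i1 = 1/f₁ − 1/d_o1 = 1/(22.6) − 1/(8.04) = -0.08013, so d_i1 = -12.48 cm.
The intermediate image is 12.48 cm to the left of lens 1 (virtual), which is 13.5 − (-12.48) = 25.98 cm to the left of lens 2, so d_o2 = +25.98 cm.
Lens 2 is diverging, so f₂ = −37.0 cm.
Lens 2: 1/d_i2 = 1/f₂ − 1/d_o2 = 1/(-37.0) − 1/(25.98) = -0.06552, so d_i2 = -15.3 cm.
The final image is virtual, 15.3 cm to the left of lens 2 (overall magnification ≈ 0.91).

15.3 cm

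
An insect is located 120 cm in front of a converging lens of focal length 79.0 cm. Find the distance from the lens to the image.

Thin-lens equation: 1/d_i = 1/f − 1/d_o = 1/(79.00) − 1/(120) = 0.01266 − 0.008333 = 0.004325, so d_i = 231 cm.
The image is real, inverted and enlarged, on the far side of the lens.

231 cm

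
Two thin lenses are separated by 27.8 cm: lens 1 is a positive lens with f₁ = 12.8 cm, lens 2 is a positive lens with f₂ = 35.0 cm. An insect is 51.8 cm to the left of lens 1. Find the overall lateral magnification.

Lens 1: 1/d_i1 = 1/(12.8) − 1/(51.8) = 0.05882, so d_i1 = 17.00 cm; m₁ = −d_i1/d_o1 = -0.3282.
d_o2 = 27.8 − (17.00) = 10.80 cm.
Lens 2: 1/d_i2 = 1/(35.0) − 1/(10.80) = -0.06402, so d_i2 = -15.62 cm; m₂ = −d_i2/d_o2 = +1.446.
m = m₁·m₂ = (-0.3282)(+1.446) = -0.475.

m = -0.475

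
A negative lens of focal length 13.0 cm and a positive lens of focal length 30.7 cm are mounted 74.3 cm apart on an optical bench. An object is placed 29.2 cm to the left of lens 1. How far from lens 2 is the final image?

48.6 cm

Lens 1 is diverging, so f₁ = −13.0 cm.
Lens 1: 1/d_i1 = 1/f₁ − 1/d_o1 = 1/(-13.0) − 1/(29.2) = -0.1112, so d_i1 = -8.995 cm.
The intermediate image is 8.995 cm to the left of lens 1 (virtual), which is 74.3 − (-8.995) = 83.30 cm to the left of lens 2, so d_o2 = +83.30 cm.
Lens 2: 1/d_i2 = 1/f₂ − 1/d_o2 = 1/(30.7) − 1/(83.30) = 0.02057, so d_i2 = 48.6 cm.
The final image is real, 48.6 cm to the right of lens 2 (overall magnification ≈ -0.18).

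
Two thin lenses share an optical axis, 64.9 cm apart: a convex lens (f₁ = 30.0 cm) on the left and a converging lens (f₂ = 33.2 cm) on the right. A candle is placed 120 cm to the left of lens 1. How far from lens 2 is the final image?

Lens 1: 1/d_i1 = 1/f₁ − 1/d_o1 = 1/(30.0) − 1/(120) = 0.02500, so d_i1 = 40.00 cm.
The intermediate image is 40.00 cm to the right of lens 1, which is 64.9 − (40.00) = 24.90 cm to the left of lens 2, so d_o2 = +24.90 cm.
Lens 2: 1/d_i2 = 1/f₂ − 1/d_o2 = 1/(33.2) − 1/(24.90) = -0.01004, so d_i2 = -99.6 cm.
The final image is virtual, 99.6 cm to the left of lens 2 (overall magnification ≈ -1.3).

99.6 cm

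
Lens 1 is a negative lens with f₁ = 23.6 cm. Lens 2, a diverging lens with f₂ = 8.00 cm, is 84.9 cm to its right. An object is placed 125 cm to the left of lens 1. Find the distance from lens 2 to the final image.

Lens 1 is diverging, so f₁ = −23.6 cm.
Lens 1: 1/d_i1 = 1/f₁ − 1/d_o1 = 1/(-23.6) − 1/(125) = -0.05037, so d_i1 = -19.85 cm.
The intermediate image is 19.85 cm to the left of lens 1 (virtual), which is 84.9 − (-19.85) = 104.8 cm to the left of lens 2, so d_o2 = +104.8 cm.
Lens 2 is diverging, so f₂ = −8.00 cm.
Lens 2: 1/d_i2 = 1/f₂ − 1/d_o2 = 1/(-8.00) − 1/(104.8) = -0.1345, so d_i2 = -7.43 cm.
The final image is virtual, 7.43 cm to the left of lens 2 (overall magnification ≈ 0.011).

7.43 cm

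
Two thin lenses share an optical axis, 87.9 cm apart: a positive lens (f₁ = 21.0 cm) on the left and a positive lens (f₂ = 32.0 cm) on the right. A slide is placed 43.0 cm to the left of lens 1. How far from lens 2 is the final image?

Lens 1: 1/d_i1 = 1/f₁ − 1/d_o1 = 1/(21.0) − 1/(43.0) = 0.02436, so d_i1 = 41.05 cm.
The intermediate image is 41.05 cm to the right of lens 1, which is 87.9 − (41.05) = 46.85 cm to the left of lens 2, so d_o2 = +46.85 cm.
Lens 2: 1/d_i2 = 1/f₂ − 1/d_o2 = 1/(32.0) − 1/(46.85) = 0.009905, so d_i2 = 101 cm.
The final image is real, 101 cm to the right of lens 2 (overall magnification ≈ 2.1).

101 cm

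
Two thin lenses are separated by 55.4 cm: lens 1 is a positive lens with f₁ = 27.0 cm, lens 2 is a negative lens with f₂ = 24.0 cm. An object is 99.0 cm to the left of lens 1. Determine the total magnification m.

Lens 1: 1/d_i1 = 1/(27.0) − 1/(99.0) = 0.02694, so d_i1 = 37.12 cm; m₁ = −d_i1/d_o1 = -0.3749.
d_o2 = 55.4 − (37.12) = 18.28 cm.
f₂ = −24.0 cm (diverging).
Lens 2: 1/d_i2 = 1/(-24.0) − 1/(18.28) = -0.09637, so d_i2 = -10.38 cm; m₂ = −d_i2/d_o2 = +0.5676.
m = m₁·m₂ = (-0.3749)(+0.5676) = -0.213.

m = -0.213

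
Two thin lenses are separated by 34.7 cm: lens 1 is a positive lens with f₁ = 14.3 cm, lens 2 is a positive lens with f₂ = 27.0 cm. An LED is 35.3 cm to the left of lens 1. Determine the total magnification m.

Lens 1: 1/d_i1 = 1/(14.3) − 1/(35.3) = 0.04160, so d_i1 = 24.04 cm; m₁ = −d_i1/d_o1 = -0.6810.
d_o2 = 34.7 − (24.04) = 10.66 cm.
Lens 2: 1/d_i2 = 1/(27.0) − 1/(10.66) = -0.05677, so d_i2 = -17.61 cm; m₂ = −d_i2/d_o2 = +1.652.
m = m₁·m₂ = (-0.6810)(+1.652) = -1.13.

m = -1.13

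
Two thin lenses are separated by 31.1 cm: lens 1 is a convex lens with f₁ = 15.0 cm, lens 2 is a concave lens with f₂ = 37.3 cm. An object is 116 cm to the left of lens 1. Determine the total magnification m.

m = -0.108

Lens 1: 1/d_i1 = 1/(15.0) − 1/(116) = 0.05805, so d_i1 = 17.23 cm; m₁ = −d_i1/d_o1 = -0.1485.
d_o2 = 31.1 − (17.23) = 13.87 cm.
f₂ = −37.3 cm (diverging).
Lens 2: 1/d_i2 = 1/(-37.3) − 1/(13.87) = -0.09891, so d_i2 = -10.11 cm; m₂ = −d_i2/d_o2 = +0.7289.
m = m₁·m₂ = (-0.1485)(+0.7289) = -0.108.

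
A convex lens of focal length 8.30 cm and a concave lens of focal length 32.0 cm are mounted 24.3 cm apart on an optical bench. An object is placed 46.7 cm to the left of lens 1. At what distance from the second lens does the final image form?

9.84 cm

Lens 1: 1/d_i1 = 1/f₁ − 1/d_o1 = 1/(8.30) − 1/(46.7) = 0.09907, so d_i1 = 10.09 cm.
The intermediate image is 10.09 cm to the right of lens 1, which is 24.3 − (10.09) = 14.21 cm to the left of lens 2, so d_o2 = +14.21 cm.
Lens 2 is diverging, so f₂ = −32.0 cm.
Lens 2: 1/d_i2 = 1/f₂ − 1/d_o2 = 1/(-32.0) − 1/(14.21) = -0.1016, so d_i2 = -9.84 cm.
The final image is virtual, 9.84 cm to the left of lens 2 (overall magnification ≈ -0.15).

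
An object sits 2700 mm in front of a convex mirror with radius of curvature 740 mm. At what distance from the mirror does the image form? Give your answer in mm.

f = R/2 = 740/2 = 370.0 mm; for a convex mirror, f = -370.0 mm.
Mirror equation: 1/v = 1/f − 1/u = 1/(-370.0) − 1/(2700) = -0.002703 − 0.0003704 = -0.003073, so v = -325 mm.
The image is virtual, upright and reduced, behind the mirror.

325 mm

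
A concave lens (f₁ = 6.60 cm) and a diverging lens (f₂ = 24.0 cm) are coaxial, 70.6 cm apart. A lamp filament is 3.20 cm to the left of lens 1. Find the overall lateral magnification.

f₁ = −6.60 cm (diverging).
Lens 1: 1/d_i1 = 1/(-6.60) − 1/(3.20) = -0.4640, so d_i1 = -2.155 cm; m₁ = −d_i1/d_o1 = +0.6734.
d_o2 = 70.6 − (-2.155) = 72.75 cm.
f₂ = −24.0 cm (diverging).
Lens 2: 1/d_i2 = 1/(-24.0) − 1/(72.75) = -0.05541, so d_i2 = -18.05 cm; m₂ = −d_i2/d_o2 = +0.2481.
m = m₁·m₂ = (+0.6734)(+0.2481) = +0.167.

m = +0.167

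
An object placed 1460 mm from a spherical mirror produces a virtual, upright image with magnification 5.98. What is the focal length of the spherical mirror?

f = 1750 mm (concave)

m = −d_i/d_o ⇒ d_i = −m·d_o = −(+5.98)·(1460) = -8731 mm.
1/f = 1/d_o + 1/d_i = 1/(1460) + 1/(-8731) = 0.0005704, so f = 1750 mm.
Since f is positive, the spherical mirror is concave.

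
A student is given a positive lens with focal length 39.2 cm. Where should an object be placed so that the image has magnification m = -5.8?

m = −d_i/d_o ⇒ d_i = −m·d_o.
1/f = 1/d_o + 1/d_i = 1/d_o − 1/(m·d_o) = (1 − 1/m)/d_o, so d_o = f(1 − 1/m) = (39.20)(1 − 1/(-5.8)) = 46.0 cm.

46.0 cm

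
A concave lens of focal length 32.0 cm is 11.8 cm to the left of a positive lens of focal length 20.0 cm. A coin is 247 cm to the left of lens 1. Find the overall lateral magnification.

f₁ = −32.0 cm (diverging).
Lens 1: 1/d_i1 = 1/(-32.0) − 1/(247) = -0.03530, so d_i1 = -28.33 cm; m₁ = −d_i1/d_o1 = +0.1147.
d_o2 = 11.8 − (-28.33) = 40.13 cm.
Lens 2: 1/d_i2 = 1/(20.0) − 1/(40.13) = 0.02508, so d_i2 = 39.87 cm; m₂ = −d_i2/d_o2 = -0.9935.
m = m₁·m₂ = (+0.1147)(-0.9935) = -0.114.

m = -0.114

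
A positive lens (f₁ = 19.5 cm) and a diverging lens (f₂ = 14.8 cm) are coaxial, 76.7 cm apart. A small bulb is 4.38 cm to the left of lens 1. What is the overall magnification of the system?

Lens 1: 1/d_i1 = 1/(19.5) − 1/(4.38) = -0.1770, so d_i1 = -5.649 cm; m₁ = −d_i1/d_o1 = +1.290.
d_o2 = 76.7 − (-5.649) = 82.35 cm.
f₂ = −14.8 cm (diverging).
Lens 2: 1/d_i2 = 1/(-14.8) − 1/(82.35) = -0.07971, so d_i2 = -12.55 cm; m₂ = −d_i2/d_o2 = +0.1523.
m = m₁·m₂ = (+1.290)(+0.1523) = +0.196.

m = +0.196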